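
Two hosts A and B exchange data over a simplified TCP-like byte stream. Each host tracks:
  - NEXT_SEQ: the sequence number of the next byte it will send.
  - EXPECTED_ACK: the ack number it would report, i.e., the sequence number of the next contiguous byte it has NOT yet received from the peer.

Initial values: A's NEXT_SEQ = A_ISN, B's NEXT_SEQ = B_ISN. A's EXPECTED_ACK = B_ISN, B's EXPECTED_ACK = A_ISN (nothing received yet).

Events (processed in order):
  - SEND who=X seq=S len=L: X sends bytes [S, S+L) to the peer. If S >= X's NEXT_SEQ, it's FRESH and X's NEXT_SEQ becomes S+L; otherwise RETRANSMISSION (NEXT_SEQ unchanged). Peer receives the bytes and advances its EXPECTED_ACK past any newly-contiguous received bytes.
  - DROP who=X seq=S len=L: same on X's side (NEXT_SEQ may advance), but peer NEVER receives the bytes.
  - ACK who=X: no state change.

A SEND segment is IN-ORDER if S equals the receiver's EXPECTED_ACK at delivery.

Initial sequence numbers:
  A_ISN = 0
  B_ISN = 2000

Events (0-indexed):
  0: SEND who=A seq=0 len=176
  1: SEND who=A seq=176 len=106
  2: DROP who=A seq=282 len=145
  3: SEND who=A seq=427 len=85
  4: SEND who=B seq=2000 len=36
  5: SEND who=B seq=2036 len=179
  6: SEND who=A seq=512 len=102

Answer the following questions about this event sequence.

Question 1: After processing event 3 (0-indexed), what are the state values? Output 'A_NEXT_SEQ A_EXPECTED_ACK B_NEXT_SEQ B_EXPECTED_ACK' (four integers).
After event 0: A_seq=176 A_ack=2000 B_seq=2000 B_ack=176
After event 1: A_seq=282 A_ack=2000 B_seq=2000 B_ack=282
After event 2: A_seq=427 A_ack=2000 B_seq=2000 B_ack=282
After event 3: A_seq=512 A_ack=2000 B_seq=2000 B_ack=282

512 2000 2000 282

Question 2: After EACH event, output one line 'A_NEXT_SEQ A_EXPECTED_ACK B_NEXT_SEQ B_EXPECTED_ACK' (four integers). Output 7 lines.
176 2000 2000 176
282 2000 2000 282
427 2000 2000 282
512 2000 2000 282
512 2036 2036 282
512 2215 2215 282
614 2215 2215 282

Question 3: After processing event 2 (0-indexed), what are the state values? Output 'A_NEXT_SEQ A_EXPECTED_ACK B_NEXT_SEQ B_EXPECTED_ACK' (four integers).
After event 0: A_seq=176 A_ack=2000 B_seq=2000 B_ack=176
After event 1: A_seq=282 A_ack=2000 B_seq=2000 B_ack=282
After event 2: A_seq=427 A_ack=2000 B_seq=2000 B_ack=282

427 2000 2000 282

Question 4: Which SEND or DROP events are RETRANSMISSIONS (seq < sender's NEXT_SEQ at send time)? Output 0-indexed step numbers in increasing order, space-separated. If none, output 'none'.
Answer: none

Derivation:
Step 0: SEND seq=0 -> fresh
Step 1: SEND seq=176 -> fresh
Step 2: DROP seq=282 -> fresh
Step 3: SEND seq=427 -> fresh
Step 4: SEND seq=2000 -> fresh
Step 5: SEND seq=2036 -> fresh
Step 6: SEND seq=512 -> fresh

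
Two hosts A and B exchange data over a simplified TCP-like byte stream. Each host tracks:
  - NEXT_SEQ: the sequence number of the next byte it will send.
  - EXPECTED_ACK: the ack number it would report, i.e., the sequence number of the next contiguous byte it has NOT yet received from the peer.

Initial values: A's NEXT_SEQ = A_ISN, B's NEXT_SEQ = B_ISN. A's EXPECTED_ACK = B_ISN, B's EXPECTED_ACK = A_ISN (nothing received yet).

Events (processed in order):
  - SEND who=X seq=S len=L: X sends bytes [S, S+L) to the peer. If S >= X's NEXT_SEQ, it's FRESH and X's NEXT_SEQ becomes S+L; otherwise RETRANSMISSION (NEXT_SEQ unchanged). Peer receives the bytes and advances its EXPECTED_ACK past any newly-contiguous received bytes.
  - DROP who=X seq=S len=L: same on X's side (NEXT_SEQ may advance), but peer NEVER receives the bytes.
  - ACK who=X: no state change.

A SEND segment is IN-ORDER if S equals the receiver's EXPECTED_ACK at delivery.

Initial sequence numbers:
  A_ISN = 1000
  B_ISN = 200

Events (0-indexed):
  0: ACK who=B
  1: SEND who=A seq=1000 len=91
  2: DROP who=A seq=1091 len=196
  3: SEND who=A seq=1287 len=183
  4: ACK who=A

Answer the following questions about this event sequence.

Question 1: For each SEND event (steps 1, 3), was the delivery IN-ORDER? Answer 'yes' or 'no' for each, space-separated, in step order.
Answer: yes no

Derivation:
Step 1: SEND seq=1000 -> in-order
Step 3: SEND seq=1287 -> out-of-order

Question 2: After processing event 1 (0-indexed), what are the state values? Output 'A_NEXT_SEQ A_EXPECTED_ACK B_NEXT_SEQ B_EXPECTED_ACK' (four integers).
After event 0: A_seq=1000 A_ack=200 B_seq=200 B_ack=1000
After event 1: A_seq=1091 A_ack=200 B_seq=200 B_ack=1091

1091 200 200 1091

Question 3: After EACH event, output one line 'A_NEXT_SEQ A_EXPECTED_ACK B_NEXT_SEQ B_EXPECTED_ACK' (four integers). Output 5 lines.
1000 200 200 1000
1091 200 200 1091
1287 200 200 1091
1470 200 200 1091
1470 200 200 1091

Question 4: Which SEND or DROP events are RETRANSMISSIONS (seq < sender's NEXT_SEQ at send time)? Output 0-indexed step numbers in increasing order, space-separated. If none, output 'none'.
Answer: none

Derivation:
Step 1: SEND seq=1000 -> fresh
Step 2: DROP seq=1091 -> fresh
Step 3: SEND seq=1287 -> fresh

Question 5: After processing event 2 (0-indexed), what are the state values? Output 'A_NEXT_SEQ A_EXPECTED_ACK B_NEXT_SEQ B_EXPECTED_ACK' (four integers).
After event 0: A_seq=1000 A_ack=200 B_seq=200 B_ack=1000
After event 1: A_seq=1091 A_ack=200 B_seq=200 B_ack=1091
After event 2: A_seq=1287 A_ack=200 B_seq=200 B_ack=1091

1287 200 200 1091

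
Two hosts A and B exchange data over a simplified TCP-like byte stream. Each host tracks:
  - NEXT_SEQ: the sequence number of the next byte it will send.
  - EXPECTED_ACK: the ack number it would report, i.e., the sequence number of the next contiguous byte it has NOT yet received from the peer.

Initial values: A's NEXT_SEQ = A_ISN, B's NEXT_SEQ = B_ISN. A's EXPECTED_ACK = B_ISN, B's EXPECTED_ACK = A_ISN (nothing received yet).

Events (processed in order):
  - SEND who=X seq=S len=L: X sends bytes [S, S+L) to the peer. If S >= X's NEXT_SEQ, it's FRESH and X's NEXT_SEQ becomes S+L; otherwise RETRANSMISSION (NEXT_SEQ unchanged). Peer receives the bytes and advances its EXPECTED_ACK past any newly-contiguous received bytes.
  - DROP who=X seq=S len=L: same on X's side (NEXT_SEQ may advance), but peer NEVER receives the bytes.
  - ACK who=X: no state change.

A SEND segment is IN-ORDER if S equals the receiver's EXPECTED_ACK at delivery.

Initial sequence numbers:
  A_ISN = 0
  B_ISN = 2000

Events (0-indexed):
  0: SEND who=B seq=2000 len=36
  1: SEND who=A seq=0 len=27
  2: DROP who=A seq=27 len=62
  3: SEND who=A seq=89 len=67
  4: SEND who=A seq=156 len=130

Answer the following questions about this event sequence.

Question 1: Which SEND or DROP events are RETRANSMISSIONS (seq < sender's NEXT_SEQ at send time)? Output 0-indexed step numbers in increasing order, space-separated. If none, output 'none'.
Answer: none

Derivation:
Step 0: SEND seq=2000 -> fresh
Step 1: SEND seq=0 -> fresh
Step 2: DROP seq=27 -> fresh
Step 3: SEND seq=89 -> fresh
Step 4: SEND seq=156 -> fresh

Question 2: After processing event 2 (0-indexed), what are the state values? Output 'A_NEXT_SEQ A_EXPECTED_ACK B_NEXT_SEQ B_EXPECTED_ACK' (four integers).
After event 0: A_seq=0 A_ack=2036 B_seq=2036 B_ack=0
After event 1: A_seq=27 A_ack=2036 B_seq=2036 B_ack=27
After event 2: A_seq=89 A_ack=2036 B_seq=2036 B_ack=27

89 2036 2036 27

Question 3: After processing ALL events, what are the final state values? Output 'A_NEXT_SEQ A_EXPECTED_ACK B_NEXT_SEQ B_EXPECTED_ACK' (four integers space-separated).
After event 0: A_seq=0 A_ack=2036 B_seq=2036 B_ack=0
After event 1: A_seq=27 A_ack=2036 B_seq=2036 B_ack=27
After event 2: A_seq=89 A_ack=2036 B_seq=2036 B_ack=27
After event 3: A_seq=156 A_ack=2036 B_seq=2036 B_ack=27
After event 4: A_seq=286 A_ack=2036 B_seq=2036 B_ack=27

Answer: 286 2036 2036 27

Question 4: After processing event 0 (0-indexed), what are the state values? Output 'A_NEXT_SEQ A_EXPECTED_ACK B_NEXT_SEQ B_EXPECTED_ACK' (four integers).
After event 0: A_seq=0 A_ack=2036 B_seq=2036 B_ack=0

0 2036 2036 0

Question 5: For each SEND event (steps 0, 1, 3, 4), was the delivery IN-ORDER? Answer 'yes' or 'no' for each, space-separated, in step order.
Answer: yes yes no no

Derivation:
Step 0: SEND seq=2000 -> in-order
Step 1: SEND seq=0 -> in-order
Step 3: SEND seq=89 -> out-of-order
Step 4: SEND seq=156 -> out-of-order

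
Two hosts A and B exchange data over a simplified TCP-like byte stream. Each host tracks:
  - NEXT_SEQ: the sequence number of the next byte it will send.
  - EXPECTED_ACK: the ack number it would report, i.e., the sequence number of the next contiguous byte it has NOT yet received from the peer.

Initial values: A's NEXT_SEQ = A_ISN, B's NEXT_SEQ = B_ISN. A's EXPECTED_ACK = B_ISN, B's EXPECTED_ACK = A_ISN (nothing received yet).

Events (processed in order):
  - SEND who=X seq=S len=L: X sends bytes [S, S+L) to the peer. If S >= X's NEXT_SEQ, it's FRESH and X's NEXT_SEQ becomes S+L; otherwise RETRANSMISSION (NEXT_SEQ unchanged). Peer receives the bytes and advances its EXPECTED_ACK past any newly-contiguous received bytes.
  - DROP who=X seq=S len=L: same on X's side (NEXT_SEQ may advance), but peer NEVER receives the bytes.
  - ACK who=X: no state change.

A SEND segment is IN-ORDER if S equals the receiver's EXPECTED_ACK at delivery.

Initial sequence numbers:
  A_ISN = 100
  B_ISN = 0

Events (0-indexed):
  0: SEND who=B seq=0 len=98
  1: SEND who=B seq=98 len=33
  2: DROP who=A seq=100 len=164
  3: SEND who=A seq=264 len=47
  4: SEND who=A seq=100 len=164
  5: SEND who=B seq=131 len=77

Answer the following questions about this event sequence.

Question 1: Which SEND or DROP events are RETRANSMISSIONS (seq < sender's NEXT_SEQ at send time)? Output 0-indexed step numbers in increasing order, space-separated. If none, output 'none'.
Answer: 4

Derivation:
Step 0: SEND seq=0 -> fresh
Step 1: SEND seq=98 -> fresh
Step 2: DROP seq=100 -> fresh
Step 3: SEND seq=264 -> fresh
Step 4: SEND seq=100 -> retransmit
Step 5: SEND seq=131 -> fresh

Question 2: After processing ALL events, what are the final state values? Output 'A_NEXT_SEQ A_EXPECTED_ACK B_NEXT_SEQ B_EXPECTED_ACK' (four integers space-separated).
Answer: 311 208 208 311

Derivation:
After event 0: A_seq=100 A_ack=98 B_seq=98 B_ack=100
After event 1: A_seq=100 A_ack=131 B_seq=131 B_ack=100
After event 2: A_seq=264 A_ack=131 B_seq=131 B_ack=100
After event 3: A_seq=311 A_ack=131 B_seq=131 B_ack=100
After event 4: A_seq=311 A_ack=131 B_seq=131 B_ack=311
After event 5: A_seq=311 A_ack=208 B_seq=208 B_ack=311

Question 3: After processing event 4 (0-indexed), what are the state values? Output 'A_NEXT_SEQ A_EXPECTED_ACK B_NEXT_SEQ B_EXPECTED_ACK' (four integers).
After event 0: A_seq=100 A_ack=98 B_seq=98 B_ack=100
After event 1: A_seq=100 A_ack=131 B_seq=131 B_ack=100
After event 2: A_seq=264 A_ack=131 B_seq=131 B_ack=100
After event 3: A_seq=311 A_ack=131 B_seq=131 B_ack=100
After event 4: A_seq=311 A_ack=131 B_seq=131 B_ack=311

311 131 131 311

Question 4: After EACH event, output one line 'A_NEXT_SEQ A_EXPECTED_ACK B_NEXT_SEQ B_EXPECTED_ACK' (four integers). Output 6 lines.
100 98 98 100
100 131 131 100
264 131 131 100
311 131 131 100
311 131 131 311
311 208 208 311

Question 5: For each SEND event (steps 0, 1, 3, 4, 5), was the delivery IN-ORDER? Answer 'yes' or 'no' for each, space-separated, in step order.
Answer: yes yes no yes yes

Derivation:
Step 0: SEND seq=0 -> in-order
Step 1: SEND seq=98 -> in-order
Step 3: SEND seq=264 -> out-of-order
Step 4: SEND seq=100 -> in-order
Step 5: SEND seq=131 -> in-order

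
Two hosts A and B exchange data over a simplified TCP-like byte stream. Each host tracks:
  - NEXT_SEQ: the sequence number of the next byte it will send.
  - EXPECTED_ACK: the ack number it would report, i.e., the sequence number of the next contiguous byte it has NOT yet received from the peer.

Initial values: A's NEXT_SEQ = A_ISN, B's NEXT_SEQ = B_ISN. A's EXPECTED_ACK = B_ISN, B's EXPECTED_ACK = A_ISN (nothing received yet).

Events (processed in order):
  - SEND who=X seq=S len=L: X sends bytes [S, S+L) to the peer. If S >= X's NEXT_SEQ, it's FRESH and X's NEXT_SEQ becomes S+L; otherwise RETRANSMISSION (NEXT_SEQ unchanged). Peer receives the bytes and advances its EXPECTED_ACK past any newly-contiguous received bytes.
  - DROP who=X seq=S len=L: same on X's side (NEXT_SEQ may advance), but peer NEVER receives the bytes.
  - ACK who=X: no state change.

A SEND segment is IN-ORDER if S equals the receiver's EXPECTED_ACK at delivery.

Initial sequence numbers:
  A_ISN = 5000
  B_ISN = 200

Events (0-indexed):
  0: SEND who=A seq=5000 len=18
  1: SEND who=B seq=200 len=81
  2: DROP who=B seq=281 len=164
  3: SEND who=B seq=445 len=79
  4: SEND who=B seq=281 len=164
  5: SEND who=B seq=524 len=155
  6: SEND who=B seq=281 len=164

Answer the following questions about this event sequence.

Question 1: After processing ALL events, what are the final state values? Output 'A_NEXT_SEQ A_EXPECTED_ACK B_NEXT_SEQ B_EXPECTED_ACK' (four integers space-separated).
After event 0: A_seq=5018 A_ack=200 B_seq=200 B_ack=5018
After event 1: A_seq=5018 A_ack=281 B_seq=281 B_ack=5018
After event 2: A_seq=5018 A_ack=281 B_seq=445 B_ack=5018
After event 3: A_seq=5018 A_ack=281 B_seq=524 B_ack=5018
After event 4: A_seq=5018 A_ack=524 B_seq=524 B_ack=5018
After event 5: A_seq=5018 A_ack=679 B_seq=679 B_ack=5018
After event 6: A_seq=5018 A_ack=679 B_seq=679 B_ack=5018

Answer: 5018 679 679 5018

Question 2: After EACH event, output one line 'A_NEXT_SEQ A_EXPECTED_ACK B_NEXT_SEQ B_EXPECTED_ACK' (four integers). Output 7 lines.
5018 200 200 5018
5018 281 281 5018
5018 281 445 5018
5018 281 524 5018
5018 524 524 5018
5018 679 679 5018
5018 679 679 5018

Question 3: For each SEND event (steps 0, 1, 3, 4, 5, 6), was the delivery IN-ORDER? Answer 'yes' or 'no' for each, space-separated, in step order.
Answer: yes yes no yes yes no

Derivation:
Step 0: SEND seq=5000 -> in-order
Step 1: SEND seq=200 -> in-order
Step 3: SEND seq=445 -> out-of-order
Step 4: SEND seq=281 -> in-order
Step 5: SEND seq=524 -> in-order
Step 6: SEND seq=281 -> out-of-order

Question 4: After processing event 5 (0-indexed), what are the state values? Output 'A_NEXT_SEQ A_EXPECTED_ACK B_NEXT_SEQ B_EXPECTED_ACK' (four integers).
After event 0: A_seq=5018 A_ack=200 B_seq=200 B_ack=5018
After event 1: A_seq=5018 A_ack=281 B_seq=281 B_ack=5018
After event 2: A_seq=5018 A_ack=281 B_seq=445 B_ack=5018
After event 3: A_seq=5018 A_ack=281 B_seq=524 B_ack=5018
After event 4: A_seq=5018 A_ack=524 B_seq=524 B_ack=5018
After event 5: A_seq=5018 A_ack=679 B_seq=679 B_ack=5018

5018 679 679 5018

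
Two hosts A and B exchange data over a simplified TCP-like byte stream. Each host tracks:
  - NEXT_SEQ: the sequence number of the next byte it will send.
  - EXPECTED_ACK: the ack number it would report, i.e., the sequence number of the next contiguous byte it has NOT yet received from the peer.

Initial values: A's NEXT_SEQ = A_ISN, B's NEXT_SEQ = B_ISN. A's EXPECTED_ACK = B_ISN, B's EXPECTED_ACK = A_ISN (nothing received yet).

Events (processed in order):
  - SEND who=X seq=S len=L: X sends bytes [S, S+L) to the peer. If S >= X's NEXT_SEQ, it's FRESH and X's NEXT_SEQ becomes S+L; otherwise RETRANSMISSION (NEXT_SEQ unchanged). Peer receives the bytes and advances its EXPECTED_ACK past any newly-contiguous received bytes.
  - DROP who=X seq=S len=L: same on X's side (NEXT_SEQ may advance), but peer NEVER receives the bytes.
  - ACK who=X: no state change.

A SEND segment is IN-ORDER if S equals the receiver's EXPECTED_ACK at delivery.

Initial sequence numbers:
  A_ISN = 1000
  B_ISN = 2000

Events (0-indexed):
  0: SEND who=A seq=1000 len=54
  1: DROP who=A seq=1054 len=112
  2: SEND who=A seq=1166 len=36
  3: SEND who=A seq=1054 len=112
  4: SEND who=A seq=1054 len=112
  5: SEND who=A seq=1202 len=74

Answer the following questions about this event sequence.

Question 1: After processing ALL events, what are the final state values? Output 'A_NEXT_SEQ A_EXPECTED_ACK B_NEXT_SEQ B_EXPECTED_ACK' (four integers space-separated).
After event 0: A_seq=1054 A_ack=2000 B_seq=2000 B_ack=1054
After event 1: A_seq=1166 A_ack=2000 B_seq=2000 B_ack=1054
After event 2: A_seq=1202 A_ack=2000 B_seq=2000 B_ack=1054
After event 3: A_seq=1202 A_ack=2000 B_seq=2000 B_ack=1202
After event 4: A_seq=1202 A_ack=2000 B_seq=2000 B_ack=1202
After event 5: A_seq=1276 A_ack=2000 B_seq=2000 B_ack=1276

Answer: 1276 2000 2000 1276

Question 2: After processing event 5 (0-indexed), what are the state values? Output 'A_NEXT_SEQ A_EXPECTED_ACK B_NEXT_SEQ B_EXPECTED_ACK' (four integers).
After event 0: A_seq=1054 A_ack=2000 B_seq=2000 B_ack=1054
After event 1: A_seq=1166 A_ack=2000 B_seq=2000 B_ack=1054
After event 2: A_seq=1202 A_ack=2000 B_seq=2000 B_ack=1054
After event 3: A_seq=1202 A_ack=2000 B_seq=2000 B_ack=1202
After event 4: A_seq=1202 A_ack=2000 B_seq=2000 B_ack=1202
After event 5: A_seq=1276 A_ack=2000 B_seq=2000 B_ack=1276

1276 2000 2000 1276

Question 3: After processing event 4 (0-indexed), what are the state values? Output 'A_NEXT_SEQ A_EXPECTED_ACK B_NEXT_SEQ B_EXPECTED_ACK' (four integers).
After event 0: A_seq=1054 A_ack=2000 B_seq=2000 B_ack=1054
After event 1: A_seq=1166 A_ack=2000 B_seq=2000 B_ack=1054
After event 2: A_seq=1202 A_ack=2000 B_seq=2000 B_ack=1054
After event 3: A_seq=1202 A_ack=2000 B_seq=2000 B_ack=1202
After event 4: A_seq=1202 A_ack=2000 B_seq=2000 B_ack=1202

1202 2000 2000 1202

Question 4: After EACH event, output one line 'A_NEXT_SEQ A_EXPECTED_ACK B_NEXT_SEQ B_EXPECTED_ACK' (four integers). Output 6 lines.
1054 2000 2000 1054
1166 2000 2000 1054
1202 2000 2000 1054
1202 2000 2000 1202
1202 2000 2000 1202
1276 2000 2000 1276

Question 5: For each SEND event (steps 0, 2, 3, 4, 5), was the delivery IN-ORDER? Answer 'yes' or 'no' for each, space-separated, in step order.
Answer: yes no yes no yes

Derivation:
Step 0: SEND seq=1000 -> in-order
Step 2: SEND seq=1166 -> out-of-order
Step 3: SEND seq=1054 -> in-order
Step 4: SEND seq=1054 -> out-of-order
Step 5: SEND seq=1202 -> in-order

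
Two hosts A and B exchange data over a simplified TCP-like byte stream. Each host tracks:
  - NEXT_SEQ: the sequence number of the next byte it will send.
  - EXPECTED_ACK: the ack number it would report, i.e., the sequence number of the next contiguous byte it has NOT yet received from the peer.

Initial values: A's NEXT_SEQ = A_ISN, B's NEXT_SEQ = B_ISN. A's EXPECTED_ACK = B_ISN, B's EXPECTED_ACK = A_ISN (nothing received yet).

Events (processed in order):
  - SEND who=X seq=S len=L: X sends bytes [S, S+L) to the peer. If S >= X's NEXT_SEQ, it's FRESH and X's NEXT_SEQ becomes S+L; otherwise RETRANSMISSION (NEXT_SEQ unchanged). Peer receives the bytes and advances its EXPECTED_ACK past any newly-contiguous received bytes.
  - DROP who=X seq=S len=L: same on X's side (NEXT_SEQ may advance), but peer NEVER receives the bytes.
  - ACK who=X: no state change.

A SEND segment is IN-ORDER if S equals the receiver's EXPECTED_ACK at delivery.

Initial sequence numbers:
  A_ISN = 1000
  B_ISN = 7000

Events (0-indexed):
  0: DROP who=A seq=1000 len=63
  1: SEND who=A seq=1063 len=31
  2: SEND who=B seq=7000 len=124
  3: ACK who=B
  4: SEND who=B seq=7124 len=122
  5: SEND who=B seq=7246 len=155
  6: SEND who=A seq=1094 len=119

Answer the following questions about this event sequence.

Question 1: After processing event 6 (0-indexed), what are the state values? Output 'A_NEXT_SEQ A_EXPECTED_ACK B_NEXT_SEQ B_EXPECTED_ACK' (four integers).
After event 0: A_seq=1063 A_ack=7000 B_seq=7000 B_ack=1000
After event 1: A_seq=1094 A_ack=7000 B_seq=7000 B_ack=1000
After event 2: A_seq=1094 A_ack=7124 B_seq=7124 B_ack=1000
After event 3: A_seq=1094 A_ack=7124 B_seq=7124 B_ack=1000
After event 4: A_seq=1094 A_ack=7246 B_seq=7246 B_ack=1000
After event 5: A_seq=1094 A_ack=7401 B_seq=7401 B_ack=1000
After event 6: A_seq=1213 A_ack=7401 B_seq=7401 B_ack=1000

1213 7401 7401 1000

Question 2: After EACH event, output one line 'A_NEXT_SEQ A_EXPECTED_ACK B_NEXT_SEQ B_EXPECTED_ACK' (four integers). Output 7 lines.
1063 7000 7000 1000
1094 7000 7000 1000
1094 7124 7124 1000
1094 7124 7124 1000
1094 7246 7246 1000
1094 7401 7401 1000
1213 7401 7401 1000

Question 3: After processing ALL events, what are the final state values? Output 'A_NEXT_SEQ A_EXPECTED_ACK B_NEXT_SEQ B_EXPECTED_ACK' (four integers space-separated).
Answer: 1213 7401 7401 1000

Derivation:
After event 0: A_seq=1063 A_ack=7000 B_seq=7000 B_ack=1000
After event 1: A_seq=1094 A_ack=7000 B_seq=7000 B_ack=1000
After event 2: A_seq=1094 A_ack=7124 B_seq=7124 B_ack=1000
After event 3: A_seq=1094 A_ack=7124 B_seq=7124 B_ack=1000
After event 4: A_seq=1094 A_ack=7246 B_seq=7246 B_ack=1000
After event 5: A_seq=1094 A_ack=7401 B_seq=7401 B_ack=1000
After event 6: A_seq=1213 A_ack=7401 B_seq=7401 B_ack=1000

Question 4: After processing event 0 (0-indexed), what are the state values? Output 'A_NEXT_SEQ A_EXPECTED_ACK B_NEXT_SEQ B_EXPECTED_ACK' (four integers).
After event 0: A_seq=1063 A_ack=7000 B_seq=7000 B_ack=1000

1063 7000 7000 1000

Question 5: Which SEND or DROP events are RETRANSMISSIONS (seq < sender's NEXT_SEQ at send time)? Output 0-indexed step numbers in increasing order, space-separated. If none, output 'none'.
Step 0: DROP seq=1000 -> fresh
Step 1: SEND seq=1063 -> fresh
Step 2: SEND seq=7000 -> fresh
Step 4: SEND seq=7124 -> fresh
Step 5: SEND seq=7246 -> fresh
Step 6: SEND seq=1094 -> fresh

Answer: none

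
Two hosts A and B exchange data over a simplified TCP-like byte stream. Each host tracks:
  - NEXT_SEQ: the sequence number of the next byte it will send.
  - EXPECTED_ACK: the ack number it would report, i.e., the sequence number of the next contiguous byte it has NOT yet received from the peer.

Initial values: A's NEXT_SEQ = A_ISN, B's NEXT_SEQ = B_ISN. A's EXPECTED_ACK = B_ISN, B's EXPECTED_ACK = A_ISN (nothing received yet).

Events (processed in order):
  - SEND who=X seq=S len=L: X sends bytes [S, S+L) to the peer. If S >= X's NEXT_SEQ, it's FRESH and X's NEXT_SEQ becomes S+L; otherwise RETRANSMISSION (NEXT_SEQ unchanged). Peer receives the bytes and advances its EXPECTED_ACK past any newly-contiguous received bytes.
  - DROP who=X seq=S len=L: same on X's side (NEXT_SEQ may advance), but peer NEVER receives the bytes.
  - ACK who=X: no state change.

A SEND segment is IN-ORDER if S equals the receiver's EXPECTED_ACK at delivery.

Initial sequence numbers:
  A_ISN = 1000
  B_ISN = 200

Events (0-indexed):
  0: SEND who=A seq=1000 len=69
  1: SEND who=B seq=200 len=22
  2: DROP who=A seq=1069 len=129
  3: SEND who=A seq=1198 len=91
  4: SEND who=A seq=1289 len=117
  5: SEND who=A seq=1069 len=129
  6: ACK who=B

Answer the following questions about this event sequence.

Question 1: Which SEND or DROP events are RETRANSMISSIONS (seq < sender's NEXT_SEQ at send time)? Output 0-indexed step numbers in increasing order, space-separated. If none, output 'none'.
Answer: 5

Derivation:
Step 0: SEND seq=1000 -> fresh
Step 1: SEND seq=200 -> fresh
Step 2: DROP seq=1069 -> fresh
Step 3: SEND seq=1198 -> fresh
Step 4: SEND seq=1289 -> fresh
Step 5: SEND seq=1069 -> retransmit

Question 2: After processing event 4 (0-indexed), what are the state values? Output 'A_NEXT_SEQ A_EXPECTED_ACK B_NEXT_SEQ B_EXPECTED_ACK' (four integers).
After event 0: A_seq=1069 A_ack=200 B_seq=200 B_ack=1069
After event 1: A_seq=1069 A_ack=222 B_seq=222 B_ack=1069
After event 2: A_seq=1198 A_ack=222 B_seq=222 B_ack=1069
After event 3: A_seq=1289 A_ack=222 B_seq=222 B_ack=1069
After event 4: A_seq=1406 A_ack=222 B_seq=222 B_ack=1069

1406 222 222 1069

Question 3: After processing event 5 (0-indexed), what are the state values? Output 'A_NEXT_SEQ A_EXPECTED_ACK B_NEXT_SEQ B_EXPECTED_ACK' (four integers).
After event 0: A_seq=1069 A_ack=200 B_seq=200 B_ack=1069
After event 1: A_seq=1069 A_ack=222 B_seq=222 B_ack=1069
After event 2: A_seq=1198 A_ack=222 B_seq=222 B_ack=1069
After event 3: A_seq=1289 A_ack=222 B_seq=222 B_ack=1069
After event 4: A_seq=1406 A_ack=222 B_seq=222 B_ack=1069
After event 5: A_seq=1406 A_ack=222 B_seq=222 B_ack=1406

1406 222 222 1406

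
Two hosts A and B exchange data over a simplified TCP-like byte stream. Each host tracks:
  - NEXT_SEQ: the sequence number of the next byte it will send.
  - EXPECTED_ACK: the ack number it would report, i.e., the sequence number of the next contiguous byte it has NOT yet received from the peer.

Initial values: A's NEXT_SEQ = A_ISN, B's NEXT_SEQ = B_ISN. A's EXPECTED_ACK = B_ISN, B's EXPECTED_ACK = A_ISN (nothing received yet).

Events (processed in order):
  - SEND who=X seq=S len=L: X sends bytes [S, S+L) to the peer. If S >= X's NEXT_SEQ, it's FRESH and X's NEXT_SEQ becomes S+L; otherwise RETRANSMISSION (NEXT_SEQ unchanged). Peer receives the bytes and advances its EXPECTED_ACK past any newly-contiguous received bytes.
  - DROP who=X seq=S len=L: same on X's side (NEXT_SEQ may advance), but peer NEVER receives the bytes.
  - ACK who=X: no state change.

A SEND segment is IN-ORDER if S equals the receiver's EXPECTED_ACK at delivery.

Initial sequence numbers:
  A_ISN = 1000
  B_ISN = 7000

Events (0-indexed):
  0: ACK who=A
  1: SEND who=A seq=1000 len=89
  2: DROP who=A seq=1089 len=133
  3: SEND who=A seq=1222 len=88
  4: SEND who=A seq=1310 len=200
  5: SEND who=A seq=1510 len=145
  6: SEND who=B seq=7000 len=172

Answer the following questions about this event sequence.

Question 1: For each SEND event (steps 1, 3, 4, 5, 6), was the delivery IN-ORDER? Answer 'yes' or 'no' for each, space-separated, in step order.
Answer: yes no no no yes

Derivation:
Step 1: SEND seq=1000 -> in-order
Step 3: SEND seq=1222 -> out-of-order
Step 4: SEND seq=1310 -> out-of-order
Step 5: SEND seq=1510 -> out-of-order
Step 6: SEND seq=7000 -> in-order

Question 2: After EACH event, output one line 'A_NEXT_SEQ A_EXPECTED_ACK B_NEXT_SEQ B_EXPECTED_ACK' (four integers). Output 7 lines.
1000 7000 7000 1000
1089 7000 7000 1089
1222 7000 7000 1089
1310 7000 7000 1089
1510 7000 7000 1089
1655 7000 7000 1089
1655 7172 7172 1089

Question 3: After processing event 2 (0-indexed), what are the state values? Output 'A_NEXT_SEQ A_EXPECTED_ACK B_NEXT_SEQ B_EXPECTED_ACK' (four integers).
After event 0: A_seq=1000 A_ack=7000 B_seq=7000 B_ack=1000
After event 1: A_seq=1089 A_ack=7000 B_seq=7000 B_ack=1089
After event 2: A_seq=1222 A_ack=7000 B_seq=7000 B_ack=1089

1222 7000 7000 1089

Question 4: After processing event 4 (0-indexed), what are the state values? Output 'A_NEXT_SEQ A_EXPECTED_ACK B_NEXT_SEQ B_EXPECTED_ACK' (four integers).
After event 0: A_seq=1000 A_ack=7000 B_seq=7000 B_ack=1000
After event 1: A_seq=1089 A_ack=7000 B_seq=7000 B_ack=1089
After event 2: A_seq=1222 A_ack=7000 B_seq=7000 B_ack=1089
After event 3: A_seq=1310 A_ack=7000 B_seq=7000 B_ack=1089
After event 4: A_seq=1510 A_ack=7000 B_seq=7000 B_ack=1089

1510 7000 7000 1089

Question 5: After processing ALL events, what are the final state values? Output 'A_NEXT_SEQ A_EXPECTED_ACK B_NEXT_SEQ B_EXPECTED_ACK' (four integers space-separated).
After event 0: A_seq=1000 A_ack=7000 B_seq=7000 B_ack=1000
After event 1: A_seq=1089 A_ack=7000 B_seq=7000 B_ack=1089
After event 2: A_seq=1222 A_ack=7000 B_seq=7000 B_ack=1089
After event 3: A_seq=1310 A_ack=7000 B_seq=7000 B_ack=1089
After event 4: A_seq=1510 A_ack=7000 B_seq=7000 B_ack=1089
After event 5: A_seq=1655 A_ack=7000 B_seq=7000 B_ack=1089
After event 6: A_seq=1655 A_ack=7172 B_seq=7172 B_ack=1089

Answer: 1655 7172 7172 1089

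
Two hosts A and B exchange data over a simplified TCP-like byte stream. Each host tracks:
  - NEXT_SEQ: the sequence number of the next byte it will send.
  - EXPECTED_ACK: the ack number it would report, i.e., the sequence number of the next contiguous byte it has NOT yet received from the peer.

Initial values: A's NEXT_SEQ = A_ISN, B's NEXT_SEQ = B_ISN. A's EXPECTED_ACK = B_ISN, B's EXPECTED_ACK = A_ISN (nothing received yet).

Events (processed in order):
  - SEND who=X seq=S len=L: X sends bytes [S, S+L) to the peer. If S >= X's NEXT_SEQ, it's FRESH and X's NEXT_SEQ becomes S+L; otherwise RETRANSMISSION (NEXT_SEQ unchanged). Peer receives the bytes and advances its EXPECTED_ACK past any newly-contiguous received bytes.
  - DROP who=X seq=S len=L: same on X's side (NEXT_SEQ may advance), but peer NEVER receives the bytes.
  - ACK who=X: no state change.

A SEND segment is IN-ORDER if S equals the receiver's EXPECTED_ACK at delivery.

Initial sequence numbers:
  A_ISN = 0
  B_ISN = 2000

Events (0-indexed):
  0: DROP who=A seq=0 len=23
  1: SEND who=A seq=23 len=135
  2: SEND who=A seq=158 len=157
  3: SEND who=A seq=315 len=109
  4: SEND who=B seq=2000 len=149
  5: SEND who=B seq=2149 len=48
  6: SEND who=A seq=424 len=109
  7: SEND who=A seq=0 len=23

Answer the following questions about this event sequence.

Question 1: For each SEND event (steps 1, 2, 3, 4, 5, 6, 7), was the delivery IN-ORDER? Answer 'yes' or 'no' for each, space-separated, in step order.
Answer: no no no yes yes no yes

Derivation:
Step 1: SEND seq=23 -> out-of-order
Step 2: SEND seq=158 -> out-of-order
Step 3: SEND seq=315 -> out-of-order
Step 4: SEND seq=2000 -> in-order
Step 5: SEND seq=2149 -> in-order
Step 6: SEND seq=424 -> out-of-order
Step 7: SEND seq=0 -> in-order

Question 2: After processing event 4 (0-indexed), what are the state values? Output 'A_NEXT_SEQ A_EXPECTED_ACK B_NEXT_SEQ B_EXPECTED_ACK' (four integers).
After event 0: A_seq=23 A_ack=2000 B_seq=2000 B_ack=0
After event 1: A_seq=158 A_ack=2000 B_seq=2000 B_ack=0
After event 2: A_seq=315 A_ack=2000 B_seq=2000 B_ack=0
After event 3: A_seq=424 A_ack=2000 B_seq=2000 B_ack=0
After event 4: A_seq=424 A_ack=2149 B_seq=2149 B_ack=0

424 2149 2149 0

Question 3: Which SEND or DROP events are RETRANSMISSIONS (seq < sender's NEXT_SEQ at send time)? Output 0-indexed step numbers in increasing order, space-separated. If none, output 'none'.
Step 0: DROP seq=0 -> fresh
Step 1: SEND seq=23 -> fresh
Step 2: SEND seq=158 -> fresh
Step 3: SEND seq=315 -> fresh
Step 4: SEND seq=2000 -> fresh
Step 5: SEND seq=2149 -> fresh
Step 6: SEND seq=424 -> fresh
Step 7: SEND seq=0 -> retransmit

Answer: 7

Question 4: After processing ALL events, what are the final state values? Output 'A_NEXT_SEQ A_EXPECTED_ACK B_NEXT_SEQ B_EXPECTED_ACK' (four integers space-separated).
Answer: 533 2197 2197 533

Derivation:
After event 0: A_seq=23 A_ack=2000 B_seq=2000 B_ack=0
After event 1: A_seq=158 A_ack=2000 B_seq=2000 B_ack=0
After event 2: A_seq=315 A_ack=2000 B_seq=2000 B_ack=0
After event 3: A_seq=424 A_ack=2000 B_seq=2000 B_ack=0
After event 4: A_seq=424 A_ack=2149 B_seq=2149 B_ack=0
After event 5: A_seq=424 A_ack=2197 B_seq=2197 B_ack=0
After event 6: A_seq=533 A_ack=2197 B_seq=2197 B_ack=0
After event 7: A_seq=533 A_ack=2197 B_seq=2197 B_ack=533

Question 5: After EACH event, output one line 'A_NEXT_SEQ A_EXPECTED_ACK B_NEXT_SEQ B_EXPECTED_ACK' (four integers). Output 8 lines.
23 2000 2000 0
158 2000 2000 0
315 2000 2000 0
424 2000 2000 0
424 2149 2149 0
424 2197 2197 0
533 2197 2197 0
533 2197 2197 533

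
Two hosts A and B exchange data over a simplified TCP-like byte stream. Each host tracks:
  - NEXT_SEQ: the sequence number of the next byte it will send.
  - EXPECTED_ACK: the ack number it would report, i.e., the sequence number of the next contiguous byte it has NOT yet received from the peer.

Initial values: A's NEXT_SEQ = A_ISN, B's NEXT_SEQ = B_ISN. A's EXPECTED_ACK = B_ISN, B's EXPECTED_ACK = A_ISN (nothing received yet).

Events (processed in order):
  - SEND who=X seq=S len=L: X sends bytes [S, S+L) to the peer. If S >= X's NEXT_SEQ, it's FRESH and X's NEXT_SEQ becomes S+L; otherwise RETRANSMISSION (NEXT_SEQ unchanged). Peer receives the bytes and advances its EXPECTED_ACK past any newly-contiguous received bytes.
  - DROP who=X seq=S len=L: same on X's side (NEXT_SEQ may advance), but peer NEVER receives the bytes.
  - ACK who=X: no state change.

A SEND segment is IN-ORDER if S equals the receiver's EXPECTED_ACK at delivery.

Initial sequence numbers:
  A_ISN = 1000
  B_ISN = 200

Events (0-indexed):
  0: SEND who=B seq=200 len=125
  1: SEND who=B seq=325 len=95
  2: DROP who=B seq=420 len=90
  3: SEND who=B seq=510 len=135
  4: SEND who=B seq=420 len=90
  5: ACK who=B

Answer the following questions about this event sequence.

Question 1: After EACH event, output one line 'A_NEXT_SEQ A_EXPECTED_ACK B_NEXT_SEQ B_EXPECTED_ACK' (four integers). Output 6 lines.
1000 325 325 1000
1000 420 420 1000
1000 420 510 1000
1000 420 645 1000
1000 645 645 1000
1000 645 645 1000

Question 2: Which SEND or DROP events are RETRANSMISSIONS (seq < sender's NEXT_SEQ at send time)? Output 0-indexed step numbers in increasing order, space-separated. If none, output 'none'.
Step 0: SEND seq=200 -> fresh
Step 1: SEND seq=325 -> fresh
Step 2: DROP seq=420 -> fresh
Step 3: SEND seq=510 -> fresh
Step 4: SEND seq=420 -> retransmit

Answer: 4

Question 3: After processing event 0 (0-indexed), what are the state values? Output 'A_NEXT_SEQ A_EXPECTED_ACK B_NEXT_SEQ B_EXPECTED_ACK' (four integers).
After event 0: A_seq=1000 A_ack=325 B_seq=325 B_ack=1000

1000 325 325 1000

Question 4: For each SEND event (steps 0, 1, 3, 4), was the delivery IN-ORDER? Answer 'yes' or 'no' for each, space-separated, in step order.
Answer: yes yes no yes

Derivation:
Step 0: SEND seq=200 -> in-order
Step 1: SEND seq=325 -> in-order
Step 3: SEND seq=510 -> out-of-order
Step 4: SEND seq=420 -> in-order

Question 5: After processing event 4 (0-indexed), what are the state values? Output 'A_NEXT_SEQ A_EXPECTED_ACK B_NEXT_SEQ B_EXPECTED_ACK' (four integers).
After event 0: A_seq=1000 A_ack=325 B_seq=325 B_ack=1000
After event 1: A_seq=1000 A_ack=420 B_seq=420 B_ack=1000
After event 2: A_seq=1000 A_ack=420 B_seq=510 B_ack=1000
After event 3: A_seq=1000 A_ack=420 B_seq=645 B_ack=1000
After event 4: A_seq=1000 A_ack=645 B_seq=645 B_ack=1000

1000 645 645 1000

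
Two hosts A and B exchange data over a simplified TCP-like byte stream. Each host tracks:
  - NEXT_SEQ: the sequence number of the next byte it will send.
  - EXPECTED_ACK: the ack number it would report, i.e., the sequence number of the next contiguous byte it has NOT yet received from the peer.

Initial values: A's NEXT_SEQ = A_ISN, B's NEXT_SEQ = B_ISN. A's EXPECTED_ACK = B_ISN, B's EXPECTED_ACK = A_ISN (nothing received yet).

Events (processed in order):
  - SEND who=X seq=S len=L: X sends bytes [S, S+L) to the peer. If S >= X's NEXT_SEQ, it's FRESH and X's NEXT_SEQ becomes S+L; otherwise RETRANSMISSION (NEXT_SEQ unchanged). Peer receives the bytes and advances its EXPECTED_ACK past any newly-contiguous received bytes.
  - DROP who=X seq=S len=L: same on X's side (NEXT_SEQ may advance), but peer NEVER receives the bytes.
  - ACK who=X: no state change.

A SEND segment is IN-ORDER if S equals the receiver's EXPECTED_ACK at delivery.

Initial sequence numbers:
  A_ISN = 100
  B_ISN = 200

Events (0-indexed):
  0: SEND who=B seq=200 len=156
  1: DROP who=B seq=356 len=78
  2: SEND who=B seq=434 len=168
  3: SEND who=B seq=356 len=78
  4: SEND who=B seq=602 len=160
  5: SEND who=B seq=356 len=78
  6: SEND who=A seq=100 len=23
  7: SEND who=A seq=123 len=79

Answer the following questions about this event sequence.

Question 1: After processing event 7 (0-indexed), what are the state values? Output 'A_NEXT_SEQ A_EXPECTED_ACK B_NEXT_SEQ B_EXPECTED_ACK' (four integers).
After event 0: A_seq=100 A_ack=356 B_seq=356 B_ack=100
After event 1: A_seq=100 A_ack=356 B_seq=434 B_ack=100
After event 2: A_seq=100 A_ack=356 B_seq=602 B_ack=100
After event 3: A_seq=100 A_ack=602 B_seq=602 B_ack=100
After event 4: A_seq=100 A_ack=762 B_seq=762 B_ack=100
After event 5: A_seq=100 A_ack=762 B_seq=762 B_ack=100
After event 6: A_seq=123 A_ack=762 B_seq=762 B_ack=123
After event 7: A_seq=202 A_ack=762 B_seq=762 B_ack=202

202 762 762 202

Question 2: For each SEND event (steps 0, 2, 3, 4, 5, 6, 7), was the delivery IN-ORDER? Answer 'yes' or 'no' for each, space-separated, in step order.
Answer: yes no yes yes no yes yes

Derivation:
Step 0: SEND seq=200 -> in-order
Step 2: SEND seq=434 -> out-of-order
Step 3: SEND seq=356 -> in-order
Step 4: SEND seq=602 -> in-order
Step 5: SEND seq=356 -> out-of-order
Step 6: SEND seq=100 -> in-order
Step 7: SEND seq=123 -> in-order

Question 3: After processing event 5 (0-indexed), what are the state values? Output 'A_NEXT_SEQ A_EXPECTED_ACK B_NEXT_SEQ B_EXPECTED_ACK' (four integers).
After event 0: A_seq=100 A_ack=356 B_seq=356 B_ack=100
After event 1: A_seq=100 A_ack=356 B_seq=434 B_ack=100
After event 2: A_seq=100 A_ack=356 B_seq=602 B_ack=100
After event 3: A_seq=100 A_ack=602 B_seq=602 B_ack=100
After event 4: A_seq=100 A_ack=762 B_seq=762 B_ack=100
After event 5: A_seq=100 A_ack=762 B_seq=762 B_ack=100

100 762 762 100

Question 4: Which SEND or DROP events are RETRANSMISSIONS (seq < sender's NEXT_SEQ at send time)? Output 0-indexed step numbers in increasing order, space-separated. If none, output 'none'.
Step 0: SEND seq=200 -> fresh
Step 1: DROP seq=356 -> fresh
Step 2: SEND seq=434 -> fresh
Step 3: SEND seq=356 -> retransmit
Step 4: SEND seq=602 -> fresh
Step 5: SEND seq=356 -> retransmit
Step 6: SEND seq=100 -> fresh
Step 7: SEND seq=123 -> fresh

Answer: 3 5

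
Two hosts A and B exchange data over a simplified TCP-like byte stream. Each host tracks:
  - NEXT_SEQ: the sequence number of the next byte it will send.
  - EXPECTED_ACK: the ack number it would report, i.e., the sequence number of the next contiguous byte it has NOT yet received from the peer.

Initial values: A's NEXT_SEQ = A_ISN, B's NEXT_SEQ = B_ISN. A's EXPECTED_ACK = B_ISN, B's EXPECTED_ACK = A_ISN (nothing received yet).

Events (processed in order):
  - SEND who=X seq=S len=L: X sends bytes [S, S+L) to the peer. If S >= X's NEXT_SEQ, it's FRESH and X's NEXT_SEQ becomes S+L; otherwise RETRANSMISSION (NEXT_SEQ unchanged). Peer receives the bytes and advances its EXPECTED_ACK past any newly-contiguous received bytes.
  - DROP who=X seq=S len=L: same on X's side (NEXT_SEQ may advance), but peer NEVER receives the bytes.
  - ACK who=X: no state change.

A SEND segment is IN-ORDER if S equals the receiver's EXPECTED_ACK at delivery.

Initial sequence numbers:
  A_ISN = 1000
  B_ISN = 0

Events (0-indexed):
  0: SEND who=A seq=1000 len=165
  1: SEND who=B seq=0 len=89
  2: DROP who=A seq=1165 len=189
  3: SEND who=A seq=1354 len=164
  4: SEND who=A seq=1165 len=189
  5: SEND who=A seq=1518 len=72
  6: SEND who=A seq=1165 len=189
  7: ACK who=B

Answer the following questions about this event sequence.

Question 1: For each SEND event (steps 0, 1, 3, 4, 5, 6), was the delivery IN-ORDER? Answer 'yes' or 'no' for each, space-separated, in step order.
Answer: yes yes no yes yes no

Derivation:
Step 0: SEND seq=1000 -> in-order
Step 1: SEND seq=0 -> in-order
Step 3: SEND seq=1354 -> out-of-order
Step 4: SEND seq=1165 -> in-order
Step 5: SEND seq=1518 -> in-order
Step 6: SEND seq=1165 -> out-of-order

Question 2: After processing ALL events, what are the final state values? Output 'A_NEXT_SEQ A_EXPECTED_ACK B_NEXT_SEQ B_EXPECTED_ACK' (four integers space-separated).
After event 0: A_seq=1165 A_ack=0 B_seq=0 B_ack=1165
After event 1: A_seq=1165 A_ack=89 B_seq=89 B_ack=1165
After event 2: A_seq=1354 A_ack=89 B_seq=89 B_ack=1165
After event 3: A_seq=1518 A_ack=89 B_seq=89 B_ack=1165
After event 4: A_seq=1518 A_ack=89 B_seq=89 B_ack=1518
After event 5: A_seq=1590 A_ack=89 B_seq=89 B_ack=1590
After event 6: A_seq=1590 A_ack=89 B_seq=89 B_ack=1590
After event 7: A_seq=1590 A_ack=89 B_seq=89 B_ack=1590

Answer: 1590 89 89 1590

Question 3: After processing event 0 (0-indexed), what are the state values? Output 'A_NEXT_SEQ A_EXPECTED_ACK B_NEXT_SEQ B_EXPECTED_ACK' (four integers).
After event 0: A_seq=1165 A_ack=0 B_seq=0 B_ack=1165

1165 0 0 1165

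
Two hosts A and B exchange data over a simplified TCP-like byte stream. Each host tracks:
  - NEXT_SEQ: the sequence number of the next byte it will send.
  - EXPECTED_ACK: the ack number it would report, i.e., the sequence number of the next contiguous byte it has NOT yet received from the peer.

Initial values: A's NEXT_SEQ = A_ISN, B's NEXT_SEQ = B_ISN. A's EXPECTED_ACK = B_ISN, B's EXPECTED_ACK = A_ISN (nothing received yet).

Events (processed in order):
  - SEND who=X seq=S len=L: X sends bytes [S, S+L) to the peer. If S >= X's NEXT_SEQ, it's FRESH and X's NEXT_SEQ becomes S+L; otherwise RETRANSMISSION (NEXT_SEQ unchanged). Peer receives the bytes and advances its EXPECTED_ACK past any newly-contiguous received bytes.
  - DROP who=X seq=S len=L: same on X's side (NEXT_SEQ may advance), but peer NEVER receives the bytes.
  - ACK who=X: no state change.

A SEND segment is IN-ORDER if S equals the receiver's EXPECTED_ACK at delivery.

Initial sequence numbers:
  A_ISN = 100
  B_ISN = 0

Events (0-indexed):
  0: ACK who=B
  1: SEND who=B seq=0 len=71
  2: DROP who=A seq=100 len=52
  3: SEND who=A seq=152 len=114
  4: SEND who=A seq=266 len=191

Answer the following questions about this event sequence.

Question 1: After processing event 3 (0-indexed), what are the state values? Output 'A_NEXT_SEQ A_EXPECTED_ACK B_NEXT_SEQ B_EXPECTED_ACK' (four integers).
After event 0: A_seq=100 A_ack=0 B_seq=0 B_ack=100
After event 1: A_seq=100 A_ack=71 B_seq=71 B_ack=100
After event 2: A_seq=152 A_ack=71 B_seq=71 B_ack=100
After event 3: A_seq=266 A_ack=71 B_seq=71 B_ack=100

266 71 71 100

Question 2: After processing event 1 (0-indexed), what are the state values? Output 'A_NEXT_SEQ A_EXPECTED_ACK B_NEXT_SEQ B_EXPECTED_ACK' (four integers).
After event 0: A_seq=100 A_ack=0 B_seq=0 B_ack=100
After event 1: A_seq=100 A_ack=71 B_seq=71 B_ack=100

100 71 71 100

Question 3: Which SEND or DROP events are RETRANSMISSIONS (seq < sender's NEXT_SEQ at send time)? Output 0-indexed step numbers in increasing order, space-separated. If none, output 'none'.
Answer: none

Derivation:
Step 1: SEND seq=0 -> fresh
Step 2: DROP seq=100 -> fresh
Step 3: SEND seq=152 -> fresh
Step 4: SEND seq=266 -> fresh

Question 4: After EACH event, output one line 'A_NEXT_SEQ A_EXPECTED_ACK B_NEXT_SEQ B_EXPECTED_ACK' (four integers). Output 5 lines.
100 0 0 100
100 71 71 100
152 71 71 100
266 71 71 100
457 71 71 100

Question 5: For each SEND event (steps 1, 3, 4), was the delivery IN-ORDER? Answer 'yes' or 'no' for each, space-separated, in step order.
Answer: yes no no

Derivation:
Step 1: SEND seq=0 -> in-order
Step 3: SEND seq=152 -> out-of-order
Step 4: SEND seq=266 -> out-of-order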